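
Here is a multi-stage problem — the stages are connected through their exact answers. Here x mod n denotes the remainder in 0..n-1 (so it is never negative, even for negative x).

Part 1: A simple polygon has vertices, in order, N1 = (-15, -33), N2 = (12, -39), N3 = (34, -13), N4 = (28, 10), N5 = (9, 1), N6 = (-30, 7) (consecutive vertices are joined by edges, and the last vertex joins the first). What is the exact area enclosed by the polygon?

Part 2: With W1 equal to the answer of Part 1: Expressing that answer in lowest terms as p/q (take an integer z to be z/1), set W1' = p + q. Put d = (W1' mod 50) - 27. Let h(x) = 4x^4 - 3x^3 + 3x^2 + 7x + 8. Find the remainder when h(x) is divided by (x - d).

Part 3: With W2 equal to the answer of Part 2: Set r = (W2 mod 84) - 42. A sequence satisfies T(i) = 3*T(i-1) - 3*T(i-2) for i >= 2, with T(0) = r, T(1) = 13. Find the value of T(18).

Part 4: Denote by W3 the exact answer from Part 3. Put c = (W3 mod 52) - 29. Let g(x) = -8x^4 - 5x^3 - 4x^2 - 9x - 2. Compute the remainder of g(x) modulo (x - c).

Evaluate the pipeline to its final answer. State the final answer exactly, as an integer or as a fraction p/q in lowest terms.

-49088

Part 1: cross terms: (-15*-39 - 12*-33)=981, (12*-13 - 34*-39)=1170, (34*10 - 28*-13)=704, (28*1 - 9*10)=-62, (9*7 - -30*1)=93, (-30*-33 - -15*7)=1095; twice the area = |3981| = 3981; area = 3981/2; answer 3981/2
Part 2: W1 = 3981/2; threaded value p + q = 3983; d = 6; remainder = value at the root: 4*(6)^4 - 3*(6)^3 + 3*(6)^2 + 7*(6)^1 + 8 = (5184) + (-648) + (108) + (42) + (8) = 4694; answer 4694
Part 3: W2 = 4694; r = 32; T(2) = 3*(13) - 3*(32) = -57; iterating: T(2)=-57, T(3)=-210, T(4)=-459, T(5)=-747, T(6)=-864, T(7)=-351, T(8)=1539, T(9)=5670, T(10)=12393, T(11)=20169, T(12)=23328, T(13)=9477, T(14)=-41553, T(15)=-153090, T(16)=-334611, T(17)=-544563, T(18)=-629856; answer -629856
Part 4: W3 = -629856; c = -9; remainder = value at the root: -8*(-9)^4 - 5*(-9)^3 - 4*(-9)^2 - 9*(-9)^1 - 2 = (-52488) + (3645) + (-324) + (81) + (-2) = -49088; answer -49088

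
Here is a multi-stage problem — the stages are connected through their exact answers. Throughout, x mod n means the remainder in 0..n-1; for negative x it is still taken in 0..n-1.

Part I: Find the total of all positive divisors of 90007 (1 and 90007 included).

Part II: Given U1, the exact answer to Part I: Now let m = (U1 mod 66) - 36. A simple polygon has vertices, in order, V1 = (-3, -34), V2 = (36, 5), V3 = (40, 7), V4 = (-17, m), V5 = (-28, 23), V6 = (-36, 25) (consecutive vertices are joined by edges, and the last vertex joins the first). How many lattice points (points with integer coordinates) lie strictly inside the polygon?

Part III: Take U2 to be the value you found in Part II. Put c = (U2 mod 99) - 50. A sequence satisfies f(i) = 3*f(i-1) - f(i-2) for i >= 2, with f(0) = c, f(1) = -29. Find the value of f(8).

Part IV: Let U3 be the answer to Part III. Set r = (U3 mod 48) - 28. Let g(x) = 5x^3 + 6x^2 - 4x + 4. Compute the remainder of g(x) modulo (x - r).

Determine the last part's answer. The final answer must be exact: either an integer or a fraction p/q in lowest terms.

4099

Part I: 90007 is prime, so its only divisors are 1 and 90007; sigma = 1 + 90007 = 90008; answer 90008
Part II: U1 = 90008; m = 14; cross terms: (-3*5 - 36*-34)=1209, (36*7 - 40*5)=52, (40*14 - -17*7)=679, (-17*23 - -28*14)=1, (-28*25 - -36*23)=128, (-36*-34 - -3*25)=1299; twice the area = |3368| = 3368; area = 1684; boundary points = 39 + 2 + 1 + 1 + 2 + 1 = 46; strictly interior points = area - boundary/2 + 1 = 1662; answer 1662
Part III: U2 = 1662; c = 28; f(2) = 3*(-29) - 1*(28) = -115; iterating: f(2)=-115, f(3)=-316, f(4)=-833, f(5)=-2183, f(6)=-5716, f(7)=-14965, f(8)=-39179; answer -39179
Part IV: U3 = -39179; r = 9; remainder = value at the root: 5*(9)^3 + 6*(9)^2 - 4*(9)^1 + 4 = (3645) + (486) + (-36) + (4) = 4099; answer 4099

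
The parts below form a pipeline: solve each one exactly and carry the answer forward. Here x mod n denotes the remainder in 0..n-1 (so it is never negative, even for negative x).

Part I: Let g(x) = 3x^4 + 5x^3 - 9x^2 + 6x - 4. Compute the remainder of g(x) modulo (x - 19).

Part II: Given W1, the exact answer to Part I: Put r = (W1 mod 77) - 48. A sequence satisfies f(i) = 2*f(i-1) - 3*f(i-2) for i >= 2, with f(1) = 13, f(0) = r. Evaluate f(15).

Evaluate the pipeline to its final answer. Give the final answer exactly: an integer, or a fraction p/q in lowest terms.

178399

Part I: remainder = value at the root: 3*(19)^4 + 5*(19)^3 - 9*(19)^2 + 6*(19)^1 - 4 = (390963) + (34295) + (-3249) + (114) + (-4) = 422119; answer 422119
Part II: W1 = 422119; r = -43; f(2) = 2*(13) - 3*(-43) = 155; iterating: f(2)=155, f(3)=271, f(4)=77, f(5)=-659, f(6)=-1549, f(7)=-1121, f(8)=2405, f(9)=8173, f(10)=9131, f(11)=-6257, f(12)=-39907, f(13)=-61043, f(14)=-2365, f(15)=178399; answer 178399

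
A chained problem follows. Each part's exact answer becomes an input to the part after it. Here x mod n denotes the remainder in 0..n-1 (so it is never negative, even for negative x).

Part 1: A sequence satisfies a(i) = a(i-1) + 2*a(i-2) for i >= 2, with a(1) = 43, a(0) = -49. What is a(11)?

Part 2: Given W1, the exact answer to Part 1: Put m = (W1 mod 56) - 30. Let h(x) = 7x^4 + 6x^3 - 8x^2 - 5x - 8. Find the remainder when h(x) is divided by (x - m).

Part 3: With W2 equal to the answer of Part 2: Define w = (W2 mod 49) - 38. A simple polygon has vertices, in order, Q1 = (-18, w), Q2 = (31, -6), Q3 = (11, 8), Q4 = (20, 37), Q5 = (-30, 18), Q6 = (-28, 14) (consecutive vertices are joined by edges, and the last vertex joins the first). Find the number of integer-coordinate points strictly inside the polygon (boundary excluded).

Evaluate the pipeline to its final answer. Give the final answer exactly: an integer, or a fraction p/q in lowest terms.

1997

Part 1: a(2) = 1*(43) + 2*(-49) = -55; iterating: a(2)=-55, a(3)=31, a(4)=-79, a(5)=-17, a(6)=-175, a(7)=-209, a(8)=-559, a(9)=-977, a(10)=-2095, a(11)=-4049; answer -4049
Part 2: W1 = -4049; m = 9; remainder = value at the root: 7*(9)^4 + 6*(9)^3 - 8*(9)^2 - 5*(9)^1 - 8 = (45927) + (4374) + (-648) + (-45) + (-8) = 49600; answer 49600
Part 3: W2 = 49600; w = -26; cross terms: (-18*-6 - 31*-26)=914, (31*8 - 11*-6)=314, (11*37 - 20*8)=247, (20*18 - -30*37)=1470, (-30*14 - -28*18)=84, (-28*-26 - -18*14)=980; twice the area = |4009| = 4009; area = 4009/2; boundary points = 1 + 2 + 1 + 1 + 2 + 10 = 17; strictly interior points = area - boundary/2 + 1 = 1997; answer 1997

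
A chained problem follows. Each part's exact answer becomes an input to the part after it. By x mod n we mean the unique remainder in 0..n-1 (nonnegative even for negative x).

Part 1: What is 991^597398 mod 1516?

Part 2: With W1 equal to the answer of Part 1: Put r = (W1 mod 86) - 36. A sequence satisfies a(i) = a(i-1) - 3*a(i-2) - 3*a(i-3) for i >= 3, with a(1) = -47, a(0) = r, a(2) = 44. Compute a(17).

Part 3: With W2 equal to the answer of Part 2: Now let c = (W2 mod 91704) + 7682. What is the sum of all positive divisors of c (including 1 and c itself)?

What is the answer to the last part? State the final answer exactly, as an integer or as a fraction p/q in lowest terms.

12240

Part 1: squarings mod 1516: 991^1=991, 991^2=1229, 991^4=505, 991^8=337, 991^16=1385, 991^32=485, 991^64=245, 991^128=901, 991^256=741, 991^512=289, 991^1024=141, 991^2048=173, 991^4096=1125, 991^8192=1281, 991^16384=649, 991^32768=1269, 991^65536=369, 991^131072=1237, 991^262144=525, 991^524288=1229; 991^597398 = 991^2 * 991^4 * 991^16 * 991^128 * 991^256 * 991^1024 * 991^2048 * 991^4096 * 991^65536 * 991^524288 = 173 (mod 1516); answer 173
Part 2: W1 = 173; r = -35; a(3) = 1*(44) - 3*(-47) - 3*(-35) = 290; iterating: a(3)=290, a(4)=299, a(5)=-703, a(6)=-2470, a(7)=-1258, a(8)=8261, a(9)=19445, a(10)=-1564, a(11)=-84682, a(12)=-138325, a(13)=120413, a(14)=789434, a(15)=843170, a(16)=-1886371, a(17)=-6784183; answer -6784183
Part 3: W2 = -6784183; c = 9595; 9595 = 5 * 19 * 101; sigma = (1 + 5) * (1 + 19) * (1 + 101) = 6 * 20 * 102 = 12240; answer 12240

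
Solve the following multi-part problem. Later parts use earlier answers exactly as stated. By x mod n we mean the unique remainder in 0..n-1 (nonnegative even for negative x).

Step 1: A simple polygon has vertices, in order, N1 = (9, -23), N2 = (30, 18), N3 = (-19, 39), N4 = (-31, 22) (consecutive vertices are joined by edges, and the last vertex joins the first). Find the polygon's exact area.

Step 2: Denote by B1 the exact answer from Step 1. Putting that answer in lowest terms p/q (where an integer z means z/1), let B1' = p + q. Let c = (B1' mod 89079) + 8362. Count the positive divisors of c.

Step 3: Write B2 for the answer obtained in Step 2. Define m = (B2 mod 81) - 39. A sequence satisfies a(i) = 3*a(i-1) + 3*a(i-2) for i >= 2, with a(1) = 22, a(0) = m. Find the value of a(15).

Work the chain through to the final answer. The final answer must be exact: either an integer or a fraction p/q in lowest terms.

Step 1: cross terms: (9*18 - 30*-23)=852, (30*39 - -19*18)=1512, (-19*22 - -31*39)=791, (-31*-23 - 9*22)=515; twice the area = |3670| = 3670; area = 1835; answer 1835
Step 2: B1 = 1835; threaded value p + q = 1836; c = 10198; 10198 = 2 * 5099; number of divisors = (1+1) * (1+1) = 4; answer 4
Step 3: B2 = 4; m = -35; a(2) = 3*(22) + 3*(-35) = -39; iterating: a(2)=-39, a(3)=-51, a(4)=-270, a(5)=-963, a(6)=-3699, a(7)=-13986, a(8)=-53055, a(9)=-201123, a(10)=-762534, a(11)=-2890971, a(12)=-10960515, a(13)=-41554458, a(14)=-157544919, a(15)=-597298131; answer -597298131

-597298131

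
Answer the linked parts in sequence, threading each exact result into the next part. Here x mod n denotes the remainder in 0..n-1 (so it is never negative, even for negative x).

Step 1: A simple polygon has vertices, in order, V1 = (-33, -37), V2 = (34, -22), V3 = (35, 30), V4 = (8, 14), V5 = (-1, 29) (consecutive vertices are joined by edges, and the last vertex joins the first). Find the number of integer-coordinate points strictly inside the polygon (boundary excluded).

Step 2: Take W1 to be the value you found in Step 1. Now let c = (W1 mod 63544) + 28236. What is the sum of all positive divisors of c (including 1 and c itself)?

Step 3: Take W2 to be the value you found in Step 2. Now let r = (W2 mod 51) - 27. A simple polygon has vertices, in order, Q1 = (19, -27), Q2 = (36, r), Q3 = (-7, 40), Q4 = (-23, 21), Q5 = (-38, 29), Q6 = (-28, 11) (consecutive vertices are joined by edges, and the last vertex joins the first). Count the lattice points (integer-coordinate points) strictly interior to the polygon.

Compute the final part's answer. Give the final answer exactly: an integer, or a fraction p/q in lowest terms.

2009

Step 1: cross terms: (-33*-22 - 34*-37)=1984, (34*30 - 35*-22)=1790, (35*14 - 8*30)=250, (8*29 - -1*14)=246, (-1*-37 - -33*29)=994; twice the area = |5264| = 5264; area = 2632; boundary points = 1 + 1 + 1 + 3 + 2 = 8; strictly interior points = area - boundary/2 + 1 = 2629; answer 2629
Step 2: W1 = 2629; c = 30865; 30865 = 5 * 6173; sigma = (1 + 5) * (1 + 6173) = 6 * 6174 = 37044; answer 37044
Step 3: W2 = 37044; r = -9; cross terms: (19*-9 - 36*-27)=801, (36*40 - -7*-9)=1377, (-7*21 - -23*40)=773, (-23*29 - -38*21)=131, (-38*11 - -28*29)=394, (-28*-27 - 19*11)=547; twice the area = |4023| = 4023; area = 4023/2; boundary points = 1 + 1 + 1 + 1 + 2 + 1 = 7; strictly interior points = area - boundary/2 + 1 = 2009; answer 2009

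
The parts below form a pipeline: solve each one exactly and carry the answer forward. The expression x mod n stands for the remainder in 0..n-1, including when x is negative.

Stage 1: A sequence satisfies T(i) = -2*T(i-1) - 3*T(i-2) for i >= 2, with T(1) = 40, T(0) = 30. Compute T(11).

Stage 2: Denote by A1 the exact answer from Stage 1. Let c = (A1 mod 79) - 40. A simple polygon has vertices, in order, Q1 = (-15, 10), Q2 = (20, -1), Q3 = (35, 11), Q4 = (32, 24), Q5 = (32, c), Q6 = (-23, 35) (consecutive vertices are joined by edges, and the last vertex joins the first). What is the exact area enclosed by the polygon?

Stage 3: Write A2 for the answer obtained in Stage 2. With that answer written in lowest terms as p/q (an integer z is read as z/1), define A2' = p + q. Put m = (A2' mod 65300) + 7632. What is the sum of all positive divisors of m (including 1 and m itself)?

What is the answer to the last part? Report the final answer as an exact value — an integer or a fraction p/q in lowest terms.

Stage 1: T(2) = -2*(40) - 3*(30) = -170; iterating: T(2)=-170, T(3)=220, T(4)=70, T(5)=-800, T(6)=1390, T(7)=-380, T(8)=-3410, T(9)=7960, T(10)=-5690, T(11)=-12500; answer -12500
Stage 2: A1 = -12500; c = 21; cross terms: (-15*-1 - 20*10)=-185, (20*11 - 35*-1)=255, (35*24 - 32*11)=488, (32*21 - 32*24)=-96, (32*35 - -23*21)=1603, (-23*10 - -15*35)=295; twice the area = |2360| = 2360; area = 1180; answer 1180
Stage 3: A2 = 1180; threaded value p + q = 1181; m = 8813; 8813 = 7 * 1259; sigma = (1 + 7) * (1 + 1259) = 8 * 1260 = 10080; answer 10080

10080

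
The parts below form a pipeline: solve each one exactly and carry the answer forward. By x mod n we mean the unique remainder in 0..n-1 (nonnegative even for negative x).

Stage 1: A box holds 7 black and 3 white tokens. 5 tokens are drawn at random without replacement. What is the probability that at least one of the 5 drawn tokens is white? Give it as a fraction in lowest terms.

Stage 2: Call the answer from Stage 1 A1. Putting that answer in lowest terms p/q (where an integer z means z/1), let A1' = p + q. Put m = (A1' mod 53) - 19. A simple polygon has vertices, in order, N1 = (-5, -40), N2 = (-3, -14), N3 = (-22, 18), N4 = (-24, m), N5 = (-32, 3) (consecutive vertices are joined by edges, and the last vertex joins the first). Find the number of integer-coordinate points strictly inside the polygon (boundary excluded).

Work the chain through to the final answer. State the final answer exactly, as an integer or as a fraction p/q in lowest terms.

639

Stage 1: total draws C(10,5) = 252; complement C(7,5) = 21; favorable 252 - 21 = 231; P = 11/12; answer 11/12
Stage 2: A1 = 11/12; threaded value p + q = 23; m = 4; cross terms: (-5*-14 - -3*-40)=-50, (-3*18 - -22*-14)=-362, (-22*4 - -24*18)=344, (-24*3 - -32*4)=56, (-32*-40 - -5*3)=1295; twice the area = |1283| = 1283; area = 1283/2; boundary points = 2 + 1 + 2 + 1 + 1 = 7; strictly interior points = area - boundary/2 + 1 = 639; answer 639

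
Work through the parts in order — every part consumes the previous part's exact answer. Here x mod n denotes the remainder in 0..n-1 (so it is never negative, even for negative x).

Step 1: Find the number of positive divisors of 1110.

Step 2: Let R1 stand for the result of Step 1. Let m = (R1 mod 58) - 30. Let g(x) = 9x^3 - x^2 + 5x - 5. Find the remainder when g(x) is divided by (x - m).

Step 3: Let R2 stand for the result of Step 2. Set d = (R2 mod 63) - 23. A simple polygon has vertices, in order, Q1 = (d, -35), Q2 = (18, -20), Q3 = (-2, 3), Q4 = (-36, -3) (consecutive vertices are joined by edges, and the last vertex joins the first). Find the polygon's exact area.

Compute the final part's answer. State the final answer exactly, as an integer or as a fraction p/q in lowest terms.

Step 1: 1110 = 2 * 3 * 5 * 37; number of divisors = (1+1) * (1+1) * (1+1) * (1+1) = 16; answer 16
Step 2: R1 = 16; m = -14; remainder = value at the root: 9*(-14)^3 - 1*(-14)^2 + 5*(-14)^1 - 5 = (-24696) + (-196) + (-70) + (-5) = -24967; answer -24967
Step 3: R2 = -24967; d = 21; cross terms: (21*-20 - 18*-35)=210, (18*3 - -2*-20)=14, (-2*-3 - -36*3)=114, (-36*-35 - 21*-3)=1323; twice the area = |1661| = 1661; area = 1661/2; answer 1661/2

1661/2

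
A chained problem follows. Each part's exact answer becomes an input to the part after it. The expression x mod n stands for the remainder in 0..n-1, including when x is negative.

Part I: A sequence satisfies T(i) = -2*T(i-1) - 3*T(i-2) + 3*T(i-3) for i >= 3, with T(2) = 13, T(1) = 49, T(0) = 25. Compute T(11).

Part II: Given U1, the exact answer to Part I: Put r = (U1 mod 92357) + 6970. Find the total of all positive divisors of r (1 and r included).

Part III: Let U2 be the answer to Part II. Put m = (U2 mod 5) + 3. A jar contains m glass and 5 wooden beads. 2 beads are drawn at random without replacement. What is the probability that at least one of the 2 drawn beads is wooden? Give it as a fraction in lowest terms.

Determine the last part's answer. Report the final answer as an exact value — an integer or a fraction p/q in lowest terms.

Part I: T(3) = -2*(13) - 3*(49) + 3*(25) = -98; iterating: T(3)=-98, T(4)=304, T(5)=-275, T(6)=-656, T(7)=3049, T(8)=-4955, T(9)=-1205, T(10)=26422, T(11)=-64094; answer -64094
Part II: U1 = -64094; r = 35233; 35233 = 11 * 3203; sigma = (1 + 11) * (1 + 3203) = 12 * 3204 = 38448; answer 38448
Part III: U2 = 38448; m = 6; total draws C(11,2) = 55; complement C(6,2) = 15; favorable 55 - 15 = 40; P = 8/11; answer 8/11

8/11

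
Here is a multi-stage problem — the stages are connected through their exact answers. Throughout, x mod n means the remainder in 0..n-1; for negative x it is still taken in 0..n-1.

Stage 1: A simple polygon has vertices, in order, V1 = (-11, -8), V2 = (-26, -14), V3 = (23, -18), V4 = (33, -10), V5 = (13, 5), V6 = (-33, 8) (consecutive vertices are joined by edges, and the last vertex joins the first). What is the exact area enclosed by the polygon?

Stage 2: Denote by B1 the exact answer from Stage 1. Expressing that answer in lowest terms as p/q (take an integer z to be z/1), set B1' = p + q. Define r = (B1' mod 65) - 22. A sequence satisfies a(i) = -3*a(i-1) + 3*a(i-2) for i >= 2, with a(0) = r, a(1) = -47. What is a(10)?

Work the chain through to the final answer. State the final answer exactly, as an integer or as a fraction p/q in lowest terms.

Stage 1: cross terms: (-11*-14 - -26*-8)=-54, (-26*-18 - 23*-14)=790, (23*-10 - 33*-18)=364, (33*5 - 13*-10)=295, (13*8 - -33*5)=269, (-33*-8 - -11*8)=352; twice the area = |2016| = 2016; area = 1008; answer 1008
Stage 2: B1 = 1008; threaded value p + q = 1009; r = 12; a(2) = -3*(-47) + 3*(12) = 177; iterating: a(2)=177, a(3)=-672, a(4)=2547, a(5)=-9657, a(6)=36612, a(7)=-138807, a(8)=526257, a(9)=-1995192, a(10)=7564347; answer 7564347

7564347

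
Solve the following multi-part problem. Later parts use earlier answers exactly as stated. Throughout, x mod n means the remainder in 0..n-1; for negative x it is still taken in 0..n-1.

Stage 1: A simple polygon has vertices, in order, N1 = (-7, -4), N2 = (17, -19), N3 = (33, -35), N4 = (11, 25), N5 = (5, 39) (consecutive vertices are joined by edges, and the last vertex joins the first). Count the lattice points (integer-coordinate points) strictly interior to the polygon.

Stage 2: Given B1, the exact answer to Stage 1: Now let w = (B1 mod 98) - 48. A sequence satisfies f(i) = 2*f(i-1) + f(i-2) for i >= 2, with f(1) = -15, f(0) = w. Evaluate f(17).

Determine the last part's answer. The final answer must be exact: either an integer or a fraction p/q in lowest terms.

-35412783

Stage 1: cross terms: (-7*-19 - 17*-4)=201, (17*-35 - 33*-19)=32, (33*25 - 11*-35)=1210, (11*39 - 5*25)=304, (5*-4 - -7*39)=253; twice the area = |2000| = 2000; area = 1000; boundary points = 3 + 16 + 2 + 2 + 1 = 24; strictly interior points = area - boundary/2 + 1 = 989; answer 989
Stage 2: B1 = 989; w = -39; f(2) = 2*(-15) + 1*(-39) = -69; iterating: f(2)=-69, f(3)=-153, f(4)=-375, f(5)=-903, f(6)=-2181, f(7)=-5265, f(8)=-12711, f(9)=-30687, f(10)=-74085, f(11)=-178857, f(12)=-431799, f(13)=-1042455, f(14)=-2516709, f(15)=-6075873, f(16)=-14668455, f(17)=-35412783; answer -35412783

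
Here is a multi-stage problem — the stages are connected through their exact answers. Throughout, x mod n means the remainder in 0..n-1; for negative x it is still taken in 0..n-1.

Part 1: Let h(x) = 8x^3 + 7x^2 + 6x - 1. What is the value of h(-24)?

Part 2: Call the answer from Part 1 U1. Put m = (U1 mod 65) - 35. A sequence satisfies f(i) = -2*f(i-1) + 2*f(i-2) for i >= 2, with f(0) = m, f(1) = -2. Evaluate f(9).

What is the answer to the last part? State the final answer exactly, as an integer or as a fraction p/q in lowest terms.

Part 1: 8*(-24)^3 + 7*(-24)^2 + 6*(-24)^1 - 1 = (-110592) + (4032) + (-144) + (-1) = -106705; answer -106705
Part 2: U1 = -106705; m = -10; f(2) = -2*(-2) + 2*(-10) = -16; iterating: f(2)=-16, f(3)=28, f(4)=-88, f(5)=232, f(6)=-640, f(7)=1744, f(8)=-4768, f(9)=13024; answer 13024

13024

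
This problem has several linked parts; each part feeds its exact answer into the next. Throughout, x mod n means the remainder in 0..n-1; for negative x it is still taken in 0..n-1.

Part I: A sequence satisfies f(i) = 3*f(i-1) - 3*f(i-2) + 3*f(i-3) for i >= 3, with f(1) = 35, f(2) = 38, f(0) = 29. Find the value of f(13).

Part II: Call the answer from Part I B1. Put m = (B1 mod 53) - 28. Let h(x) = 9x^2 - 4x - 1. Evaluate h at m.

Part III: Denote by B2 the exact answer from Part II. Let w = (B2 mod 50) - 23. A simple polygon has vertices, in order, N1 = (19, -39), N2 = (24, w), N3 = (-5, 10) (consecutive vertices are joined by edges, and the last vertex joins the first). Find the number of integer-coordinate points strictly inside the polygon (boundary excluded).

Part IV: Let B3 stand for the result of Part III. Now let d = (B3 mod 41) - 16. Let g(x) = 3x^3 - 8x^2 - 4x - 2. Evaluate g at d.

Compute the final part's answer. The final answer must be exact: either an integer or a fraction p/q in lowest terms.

Part I: f(3) = 3*(38) - 3*(35) + 3*(29) = 96; iterating: f(3)=96, f(4)=279, f(5)=663, f(6)=1440, f(7)=3168, f(8)=7173, f(9)=16335, f(10)=36990, f(11)=83484, f(12)=188487, f(13)=425979; answer 425979
Part II: B1 = 425979; m = -10; 9*(-10)^2 - 4*(-10)^1 - 1 = (900) + (40) + (-1) = 939; answer 939
Part III: B2 = 939; w = 16; cross terms: (19*16 - 24*-39)=1240, (24*10 - -5*16)=320, (-5*-39 - 19*10)=5; twice the area = |1565| = 1565; area = 1565/2; boundary points = 5 + 1 + 1 = 7; strictly interior points = area - boundary/2 + 1 = 780; answer 780
Part IV: B3 = 780; d = -15; 3*(-15)^3 - 8*(-15)^2 - 4*(-15)^1 - 2 = (-10125) + (-1800) + (60) + (-2) = -11867; answer -11867

-11867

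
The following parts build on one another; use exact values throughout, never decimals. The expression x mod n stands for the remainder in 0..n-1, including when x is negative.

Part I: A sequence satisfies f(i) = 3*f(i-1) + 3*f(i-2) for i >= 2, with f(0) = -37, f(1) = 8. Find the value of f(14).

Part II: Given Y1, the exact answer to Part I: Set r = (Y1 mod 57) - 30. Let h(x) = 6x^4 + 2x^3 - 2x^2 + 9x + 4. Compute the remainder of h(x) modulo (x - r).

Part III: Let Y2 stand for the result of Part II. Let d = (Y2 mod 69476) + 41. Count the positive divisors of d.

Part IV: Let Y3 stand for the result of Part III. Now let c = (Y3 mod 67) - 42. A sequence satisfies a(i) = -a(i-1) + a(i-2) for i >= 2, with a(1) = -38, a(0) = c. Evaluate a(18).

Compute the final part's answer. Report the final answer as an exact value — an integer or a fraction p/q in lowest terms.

43894

Part I: f(2) = 3*(8) + 3*(-37) = -87; iterating: f(2)=-87, f(3)=-237, f(4)=-972, f(5)=-3627, f(6)=-13797, f(7)=-52272, f(8)=-198207, f(9)=-751437, f(10)=-2848932, f(11)=-10801107, f(12)=-40950117, f(13)=-155253672, f(14)=-588611367; answer -588611367
Part II: Y1 = -588611367; r = 15; remainder = value at the root: 6*(15)^4 + 2*(15)^3 - 2*(15)^2 + 9*(15)^1 + 4 = (303750) + (6750) + (-450) + (135) + (4) = 310189; answer 310189
Part III: Y2 = 310189; d = 32326; 32326 = 2 * 7 * 2309; number of divisors = (1+1) * (1+1) * (1+1) = 8; answer 8
Part IV: Y3 = 8; c = -34; a(2) = -1*(-38) + 1*(-34) = 4; iterating: a(2)=4, a(3)=-42, a(4)=46, a(5)=-88, a(6)=134, a(7)=-222, a(8)=356, a(9)=-578, a(10)=934, a(11)=-1512, a(12)=2446, a(13)=-3958, a(14)=6404, a(15)=-10362, a(16)=16766, a(17)=-27128, a(18)=43894; answer 43894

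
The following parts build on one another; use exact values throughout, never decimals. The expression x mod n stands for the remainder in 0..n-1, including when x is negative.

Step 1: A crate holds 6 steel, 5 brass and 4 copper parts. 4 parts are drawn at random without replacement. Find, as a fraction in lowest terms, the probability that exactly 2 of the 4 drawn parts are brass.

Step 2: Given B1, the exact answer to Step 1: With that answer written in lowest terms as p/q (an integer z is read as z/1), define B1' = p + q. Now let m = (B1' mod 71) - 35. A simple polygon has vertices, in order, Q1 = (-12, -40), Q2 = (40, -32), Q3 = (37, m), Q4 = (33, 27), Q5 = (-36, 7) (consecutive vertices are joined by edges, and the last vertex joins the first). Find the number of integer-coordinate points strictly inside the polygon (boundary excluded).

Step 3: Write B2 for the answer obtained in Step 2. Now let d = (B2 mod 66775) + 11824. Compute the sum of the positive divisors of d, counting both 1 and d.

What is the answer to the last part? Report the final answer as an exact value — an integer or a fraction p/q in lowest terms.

Step 1: total draws C(15,4) = 1365; favorable C(5,2)*C(10,2) = 450; P = 30/91; answer 30/91
Step 2: B1 = 30/91; threaded value p + q = 121; m = 15; cross terms: (-12*-32 - 40*-40)=1984, (40*15 - 37*-32)=1784, (37*27 - 33*15)=504, (33*7 - -36*27)=1203, (-36*-40 - -12*7)=1524; twice the area = |6999| = 6999; area = 6999/2; boundary points = 4 + 1 + 4 + 1 + 1 = 11; strictly interior points = area - boundary/2 + 1 = 3495; answer 3495
Step 3: B2 = 3495; d = 15319; 15319 is prime, so its only divisors are 1 and 15319; sigma = 1 + 15319 = 15320; answer 15320

15320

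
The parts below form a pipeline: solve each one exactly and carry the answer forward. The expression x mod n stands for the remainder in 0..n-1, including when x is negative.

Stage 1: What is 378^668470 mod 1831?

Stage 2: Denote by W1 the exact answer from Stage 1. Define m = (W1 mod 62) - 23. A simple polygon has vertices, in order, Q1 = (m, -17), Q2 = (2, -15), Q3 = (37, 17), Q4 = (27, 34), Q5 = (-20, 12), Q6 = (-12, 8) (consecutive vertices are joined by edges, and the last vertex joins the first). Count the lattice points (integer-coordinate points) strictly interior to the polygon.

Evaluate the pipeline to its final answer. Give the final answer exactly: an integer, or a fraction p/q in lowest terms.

1487

Stage 1: squarings mod 1831: 378^1=378, 378^2=66, 378^4=694, 378^8=83, 378^16=1396, 378^32=632, 378^64=266, 378^128=1178, 378^256=1617, 378^512=21, 378^1024=441, 378^2048=395, 378^4096=390, 378^8192=127, 378^16384=1481, 378^32768=1654, 378^65536=202, 378^131072=522, 378^262144=1496, 378^524288=534; 378^668470 = 378^2 * 378^4 * 378^16 * 378^32 * 378^256 * 378^512 * 378^4096 * 378^8192 * 378^131072 * 378^524288 = 1743 (mod 1831); answer 1743
Stage 2: W1 = 1743; m = -16; cross terms: (-16*-15 - 2*-17)=274, (2*17 - 37*-15)=589, (37*34 - 27*17)=799, (27*12 - -20*34)=1004, (-20*8 - -12*12)=-16, (-12*-17 - -16*8)=332; twice the area = |2982| = 2982; area = 1491; boundary points = 2 + 1 + 1 + 1 + 4 + 1 = 10; strictly interior points = area - boundary/2 + 1 = 1487; answer 1487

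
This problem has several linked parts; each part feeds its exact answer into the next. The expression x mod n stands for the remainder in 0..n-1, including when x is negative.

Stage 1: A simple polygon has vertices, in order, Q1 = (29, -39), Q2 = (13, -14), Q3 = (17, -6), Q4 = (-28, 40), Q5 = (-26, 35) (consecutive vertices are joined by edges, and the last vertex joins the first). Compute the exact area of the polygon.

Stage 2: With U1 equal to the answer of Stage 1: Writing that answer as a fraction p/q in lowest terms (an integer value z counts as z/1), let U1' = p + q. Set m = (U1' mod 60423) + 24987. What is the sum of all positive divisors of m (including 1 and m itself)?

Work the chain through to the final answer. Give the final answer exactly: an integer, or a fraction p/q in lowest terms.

62160

Stage 1: cross terms: (29*-14 - 13*-39)=101, (13*-6 - 17*-14)=160, (17*40 - -28*-6)=512, (-28*35 - -26*40)=60, (-26*-39 - 29*35)=-1; twice the area = |832| = 832; area = 416; answer 416
Stage 2: U1 = 416; threaded value p + q = 417; m = 25404; 25404 = 2^2 * 3 * 29 * 73; sigma = (1 + 2 + 4) * (1 + 3) * (1 + 29) * (1 + 73) = 7 * 4 * 30 * 74 = 62160; answer 62160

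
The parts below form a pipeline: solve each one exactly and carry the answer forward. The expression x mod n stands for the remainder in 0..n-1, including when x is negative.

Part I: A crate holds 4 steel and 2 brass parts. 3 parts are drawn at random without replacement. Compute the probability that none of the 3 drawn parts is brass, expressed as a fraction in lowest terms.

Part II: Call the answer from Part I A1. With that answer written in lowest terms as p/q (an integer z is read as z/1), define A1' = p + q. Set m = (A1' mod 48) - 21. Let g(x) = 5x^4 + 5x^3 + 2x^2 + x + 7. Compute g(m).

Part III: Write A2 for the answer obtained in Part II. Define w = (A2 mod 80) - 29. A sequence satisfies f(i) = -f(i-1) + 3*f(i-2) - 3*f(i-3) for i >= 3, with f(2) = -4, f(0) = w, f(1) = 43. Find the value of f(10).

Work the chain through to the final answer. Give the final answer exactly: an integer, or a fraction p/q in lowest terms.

Part I: total draws C(6,3) = 20; favorable C(4,3) = 4; P = 1/5; answer 1/5
Part II: A1 = 1/5; threaded value p + q = 6; m = -15; 5*(-15)^4 + 5*(-15)^3 + 2*(-15)^2 + 1*(-15)^1 + 7 = (253125) + (-16875) + (450) + (-15) + (7) = 236692; answer 236692
Part III: A2 = 236692; w = 23; f(3) = -1*(-4) + 3*(43) - 3*(23) = 64; iterating: f(3)=64, f(4)=-205, f(5)=409, f(6)=-1216, f(7)=3058, f(8)=-7933, f(9)=20755, f(10)=-53728; answer -53728

-53728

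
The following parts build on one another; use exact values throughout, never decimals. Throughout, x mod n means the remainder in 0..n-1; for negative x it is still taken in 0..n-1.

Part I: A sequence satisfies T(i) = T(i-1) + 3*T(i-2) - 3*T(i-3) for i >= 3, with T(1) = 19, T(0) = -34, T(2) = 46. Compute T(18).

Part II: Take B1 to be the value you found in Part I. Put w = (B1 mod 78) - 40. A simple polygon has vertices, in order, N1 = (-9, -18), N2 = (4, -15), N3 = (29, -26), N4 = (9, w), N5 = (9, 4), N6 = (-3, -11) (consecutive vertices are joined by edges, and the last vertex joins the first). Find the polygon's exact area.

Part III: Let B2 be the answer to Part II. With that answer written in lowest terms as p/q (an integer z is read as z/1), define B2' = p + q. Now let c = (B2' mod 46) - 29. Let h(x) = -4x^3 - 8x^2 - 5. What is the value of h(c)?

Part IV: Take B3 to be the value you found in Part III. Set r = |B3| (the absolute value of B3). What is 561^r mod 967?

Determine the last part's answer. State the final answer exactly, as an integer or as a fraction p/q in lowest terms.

Part I: T(3) = 1*(46) + 3*(19) - 3*(-34) = 205; iterating: T(3)=205, T(4)=286, T(5)=763, T(6)=1006, T(7)=2437, T(8)=3166, T(9)=7459, T(10)=9646, T(11)=22525, T(12)=29086, T(13)=67723, T(14)=87406, T(15)=203317, T(16)=262366, T(17)=610099, T(18)=787246; answer 787246
Part II: B1 = 787246; w = 30; cross terms: (-9*-15 - 4*-18)=207, (4*-26 - 29*-15)=331, (29*30 - 9*-26)=1104, (9*4 - 9*30)=-234, (9*-11 - -3*4)=-87, (-3*-18 - -9*-11)=-45; twice the area = |1276| = 1276; area = 638; answer 638
Part III: B2 = 638; threaded value p + q = 639; c = 12; -4*(12)^3 - 8*(12)^2 - 5 = (-6912) + (-1152) + (-5) = -8069; answer -8069
Part IV: B3 = -8069; r = 8069; squarings mod 967: 561^1=561, 561^2=446, 561^4=681, 561^8=568, 561^16=613, 561^32=573, 561^64=516, 561^128=331, 561^256=290, 561^512=938, 561^1024=841, 561^2048=404, 561^4096=760; 561^8069 = 561^1 * 561^4 * 561^128 * 561^256 * 561^512 * 561^1024 * 561^2048 * 561^4096 = 408 (mod 967); answer 408

408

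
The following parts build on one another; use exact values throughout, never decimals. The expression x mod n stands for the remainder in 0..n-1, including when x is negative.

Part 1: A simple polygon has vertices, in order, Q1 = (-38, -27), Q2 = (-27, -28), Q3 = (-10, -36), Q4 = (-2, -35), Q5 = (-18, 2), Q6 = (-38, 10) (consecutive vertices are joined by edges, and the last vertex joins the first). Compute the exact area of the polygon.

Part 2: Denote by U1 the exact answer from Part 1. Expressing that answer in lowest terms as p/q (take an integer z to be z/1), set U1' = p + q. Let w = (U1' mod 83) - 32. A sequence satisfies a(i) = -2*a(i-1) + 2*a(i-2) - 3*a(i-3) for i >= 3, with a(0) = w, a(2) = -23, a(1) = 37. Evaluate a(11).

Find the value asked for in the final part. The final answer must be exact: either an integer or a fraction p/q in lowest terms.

354299

Part 1: cross terms: (-38*-28 - -27*-27)=335, (-27*-36 - -10*-28)=692, (-10*-35 - -2*-36)=278, (-2*2 - -18*-35)=-634, (-18*10 - -38*2)=-104, (-38*-27 - -38*10)=1406; twice the area = |1973| = 1973; area = 1973/2; answer 1973/2
Part 2: U1 = 1973/2; threaded value p + q = 1975; w = 34; a(3) = -2*(-23) + 2*(37) - 3*(34) = 18; iterating: a(3)=18, a(4)=-193, a(5)=491, a(6)=-1422, a(7)=4405, a(8)=-13127, a(9)=39330, a(10)=-118129, a(11)=354299; answer 354299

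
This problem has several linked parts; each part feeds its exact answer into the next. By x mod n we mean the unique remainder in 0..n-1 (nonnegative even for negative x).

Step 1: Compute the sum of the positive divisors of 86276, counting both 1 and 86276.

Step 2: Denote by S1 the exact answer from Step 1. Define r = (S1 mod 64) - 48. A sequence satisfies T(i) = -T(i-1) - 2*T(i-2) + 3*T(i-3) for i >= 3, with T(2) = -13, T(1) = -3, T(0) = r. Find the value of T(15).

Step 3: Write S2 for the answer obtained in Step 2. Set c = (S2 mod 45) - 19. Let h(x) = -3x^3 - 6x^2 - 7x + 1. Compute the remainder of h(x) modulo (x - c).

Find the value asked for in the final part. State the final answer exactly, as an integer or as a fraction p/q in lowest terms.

Step 1: 86276 = 2^2 * 21569; sigma = (1 + 2 + 4) * (1 + 21569) = 7 * 21570 = 150990; answer 150990
Step 2: S1 = 150990; r = -34; T(3) = -1*(-13) - 2*(-3) + 3*(-34) = -83; iterating: T(3)=-83, T(4)=100, T(5)=27, T(6)=-476, T(7)=722, T(8)=311, T(9)=-3183, T(10)=4727, T(11)=2572, T(12)=-21575, T(13)=30612, T(14)=20254, T(15)=-146203; answer -146203
Step 3: S2 = -146203; c = -17; remainder = value at the root: -3*(-17)^3 - 6*(-17)^2 - 7*(-17)^1 + 1 = (14739) + (-1734) + (119) + (1) = 13125; answer 13125

13125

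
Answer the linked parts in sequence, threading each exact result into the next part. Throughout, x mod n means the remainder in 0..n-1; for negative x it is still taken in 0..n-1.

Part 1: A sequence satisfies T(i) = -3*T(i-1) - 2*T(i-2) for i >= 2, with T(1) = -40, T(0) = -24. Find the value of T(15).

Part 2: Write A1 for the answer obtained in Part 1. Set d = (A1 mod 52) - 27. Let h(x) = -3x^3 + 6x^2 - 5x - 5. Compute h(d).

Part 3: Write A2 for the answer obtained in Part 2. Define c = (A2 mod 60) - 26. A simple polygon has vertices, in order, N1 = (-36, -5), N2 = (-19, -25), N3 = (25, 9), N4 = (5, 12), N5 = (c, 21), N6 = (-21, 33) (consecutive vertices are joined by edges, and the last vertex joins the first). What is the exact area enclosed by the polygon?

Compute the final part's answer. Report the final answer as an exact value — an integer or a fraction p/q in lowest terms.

Part 1: T(2) = -3*(-40) - 2*(-24) = 168; iterating: T(2)=168, T(3)=-424, T(4)=936, T(5)=-1960, T(6)=4008, T(7)=-8104, T(8)=16296, T(9)=-32680, T(10)=65448, T(11)=-130984, T(12)=262056, T(13)=-524200, T(14)=1048488, T(15)=-2097064; answer -2097064
Part 2: A1 = -2097064; d = 17; -3*(17)^3 + 6*(17)^2 - 5*(17)^1 - 5 = (-14739) + (1734) + (-85) + (-5) = -13095; answer -13095
Part 3: A2 = -13095; c = 19; cross terms: (-36*-25 - -19*-5)=805, (-19*9 - 25*-25)=454, (25*12 - 5*9)=255, (5*21 - 19*12)=-123, (19*33 - -21*21)=1068, (-21*-5 - -36*33)=1293; twice the area = |3752| = 3752; area = 1876; answer 1876

1876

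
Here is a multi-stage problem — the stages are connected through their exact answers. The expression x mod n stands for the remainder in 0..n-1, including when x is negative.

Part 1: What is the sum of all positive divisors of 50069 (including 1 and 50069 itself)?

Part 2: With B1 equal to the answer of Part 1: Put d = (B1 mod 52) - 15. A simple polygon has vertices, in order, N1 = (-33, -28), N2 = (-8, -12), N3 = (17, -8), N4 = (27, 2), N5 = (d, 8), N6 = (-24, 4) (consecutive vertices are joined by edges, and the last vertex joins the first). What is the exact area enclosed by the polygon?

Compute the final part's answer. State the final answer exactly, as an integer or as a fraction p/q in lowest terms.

982

Part 1: 50069 is prime, so its only divisors are 1 and 50069; sigma = 1 + 50069 = 50070; answer 50070
Part 2: B1 = 50070; d = 31; cross terms: (-33*-12 - -8*-28)=172, (-8*-8 - 17*-12)=268, (17*2 - 27*-8)=250, (27*8 - 31*2)=154, (31*4 - -24*8)=316, (-24*-28 - -33*4)=804; twice the area = |1964| = 1964; area = 982; answer 982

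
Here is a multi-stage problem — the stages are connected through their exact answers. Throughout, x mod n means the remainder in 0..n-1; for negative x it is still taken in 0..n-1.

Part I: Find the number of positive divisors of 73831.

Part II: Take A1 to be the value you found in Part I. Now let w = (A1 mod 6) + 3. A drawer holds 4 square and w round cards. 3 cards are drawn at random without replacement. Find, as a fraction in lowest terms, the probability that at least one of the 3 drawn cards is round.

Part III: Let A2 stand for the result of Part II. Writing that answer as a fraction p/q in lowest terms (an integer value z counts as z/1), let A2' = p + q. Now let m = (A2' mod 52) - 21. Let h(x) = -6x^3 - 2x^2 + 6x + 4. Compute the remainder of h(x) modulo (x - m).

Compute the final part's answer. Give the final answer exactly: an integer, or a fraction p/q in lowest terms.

Part I: 73831 = 17 * 43 * 101; number of divisors = (1+1) * (1+1) * (1+1) = 8; answer 8
Part II: A1 = 8; w = 5; total draws C(9,3) = 84; complement C(4,3) = 4; favorable 84 - 4 = 80; P = 20/21; answer 20/21
Part III: A2 = 20/21; threaded value p + q = 41; m = 20; remainder = value at the root: -6*(20)^3 - 2*(20)^2 + 6*(20)^1 + 4 = (-48000) + (-800) + (120) + (4) = -48676; answer -48676

-48676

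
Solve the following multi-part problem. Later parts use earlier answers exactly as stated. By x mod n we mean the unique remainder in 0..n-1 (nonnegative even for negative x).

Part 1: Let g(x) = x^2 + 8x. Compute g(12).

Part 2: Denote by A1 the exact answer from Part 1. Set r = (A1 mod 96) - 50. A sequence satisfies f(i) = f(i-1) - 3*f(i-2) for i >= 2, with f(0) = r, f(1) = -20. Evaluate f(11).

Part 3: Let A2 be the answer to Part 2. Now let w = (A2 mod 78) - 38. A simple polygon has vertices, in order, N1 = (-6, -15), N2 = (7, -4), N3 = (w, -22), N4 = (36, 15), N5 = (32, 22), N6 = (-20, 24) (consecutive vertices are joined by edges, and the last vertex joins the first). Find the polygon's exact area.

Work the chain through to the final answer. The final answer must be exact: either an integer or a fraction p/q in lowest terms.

Part 1: 1*(12)^2 + 8*(12)^1 = (144) + (96) = 240; answer 240
Part 2: A1 = 240; r = -2; f(2) = 1*(-20) - 3*(-2) = -14; iterating: f(2)=-14, f(3)=46, f(4)=88, f(5)=-50, f(6)=-314, f(7)=-164, f(8)=778, f(9)=1270, f(10)=-1064, f(11)=-4874; answer -4874
Part 3: A2 = -4874; w = 2; cross terms: (-6*-4 - 7*-15)=129, (7*-22 - 2*-4)=-146, (2*15 - 36*-22)=822, (36*22 - 32*15)=312, (32*24 - -20*22)=1208, (-20*-15 - -6*24)=444; twice the area = |2769| = 2769; area = 2769/2; answer 2769/2

2769/2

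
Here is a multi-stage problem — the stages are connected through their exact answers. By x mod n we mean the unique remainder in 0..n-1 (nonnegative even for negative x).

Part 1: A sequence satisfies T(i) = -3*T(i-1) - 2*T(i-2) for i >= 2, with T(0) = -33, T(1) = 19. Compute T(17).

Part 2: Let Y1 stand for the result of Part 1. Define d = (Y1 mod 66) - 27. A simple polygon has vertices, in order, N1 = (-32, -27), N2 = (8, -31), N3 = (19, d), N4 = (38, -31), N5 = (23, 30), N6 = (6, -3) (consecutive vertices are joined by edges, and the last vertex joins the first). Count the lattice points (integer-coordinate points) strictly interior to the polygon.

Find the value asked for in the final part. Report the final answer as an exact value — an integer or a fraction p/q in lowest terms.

Part 1: T(2) = -3*(19) - 2*(-33) = 9; iterating: T(2)=9, T(3)=-65, T(4)=177, T(5)=-401, T(6)=849, T(7)=-1745, T(8)=3537, T(9)=-7121, T(10)=14289, T(11)=-28625, T(12)=57297, T(13)=-114641, T(14)=229329, T(15)=-458705, T(16)=917457, T(17)=-1834961; answer -1834961
Part 2: Y1 = -1834961; d = 10; cross terms: (-32*-31 - 8*-27)=1208, (8*10 - 19*-31)=669, (19*-31 - 38*10)=-969, (38*30 - 23*-31)=1853, (23*-3 - 6*30)=-249, (6*-27 - -32*-3)=-258; twice the area = |2254| = 2254; area = 1127; boundary points = 4 + 1 + 1 + 1 + 1 + 2 = 10; strictly interior points = area - boundary/2 + 1 = 1123; answer 1123

1123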